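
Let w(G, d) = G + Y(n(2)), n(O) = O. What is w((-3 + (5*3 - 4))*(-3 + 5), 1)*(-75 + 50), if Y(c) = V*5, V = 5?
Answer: -1025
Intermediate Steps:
Y(c) = 25 (Y(c) = 5*5 = 25)
w(G, d) = 25 + G (w(G, d) = G + 25 = 25 + G)
w((-3 + (5*3 - 4))*(-3 + 5), 1)*(-75 + 50) = (25 + (-3 + (5*3 - 4))*(-3 + 5))*(-75 + 50) = (25 + (-3 + (15 - 4))*2)*(-25) = (25 + (-3 + 11)*2)*(-25) = (25 + 8*2)*(-25) = (25 + 16)*(-25) = 41*(-25) = -1025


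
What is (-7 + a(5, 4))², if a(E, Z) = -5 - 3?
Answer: 225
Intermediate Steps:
a(E, Z) = -8
(-7 + a(5, 4))² = (-7 - 8)² = (-15)² = 225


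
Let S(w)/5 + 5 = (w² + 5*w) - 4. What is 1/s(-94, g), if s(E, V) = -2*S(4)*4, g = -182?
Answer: -1/1080 ≈ -0.00092593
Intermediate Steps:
S(w) = -45 + 5*w² + 25*w (S(w) = -25 + 5*((w² + 5*w) - 4) = -25 + 5*(-4 + w² + 5*w) = -25 + (-20 + 5*w² + 25*w) = -45 + 5*w² + 25*w)
s(E, V) = -1080 (s(E, V) = -2*(-45 + 5*4² + 25*4)*4 = -2*(-45 + 5*16 + 100)*4 = -2*(-45 + 80 + 100)*4 = -2*135*4 = -270*4 = -1080)
1/s(-94, g) = 1/(-1080) = -1/1080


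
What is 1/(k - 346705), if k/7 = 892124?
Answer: 1/5898163 ≈ 1.6954e-7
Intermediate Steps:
k = 6244868 (k = 7*892124 = 6244868)
1/(k - 346705) = 1/(6244868 - 346705) = 1/5898163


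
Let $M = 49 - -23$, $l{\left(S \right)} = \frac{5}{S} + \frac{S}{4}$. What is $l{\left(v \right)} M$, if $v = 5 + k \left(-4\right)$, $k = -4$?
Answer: $\frac{2766}{7} \approx 395.14$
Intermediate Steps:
$v = 21$ ($v = 5 - -16 = 5 + 16 = 21$)
$l{\left(S \right)} = \frac{5}{S} + \frac{S}{4}$ ($l{\left(S \right)} = \frac{5}{S} + S \frac{1}{4} = \frac{5}{S} + \frac{S}{4}$)
$M = 72$ ($M = 49 + 23 = 72$)
$l{\left(v \right)} M = \left(\frac{5}{21} + \frac{1}{4} \cdot 21\right) 72 = \left(5 \cdot \frac{1}{21} + \frac{21}{4}\right) 72 = \left(\frac{5}{21} + \frac{21}{4}\right) 72 = \frac{461}{84} \cdot 72 = \frac{2766}{7}$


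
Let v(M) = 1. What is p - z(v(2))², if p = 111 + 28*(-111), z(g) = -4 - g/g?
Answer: -3022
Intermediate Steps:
z(g) = -5 (z(g) = -4 - 1*1 = -4 - 1 = -5)
p = -2997 (p = 111 - 3108 = -2997)
p - z(v(2))² = -2997 - 1*(-5)² = -2997 - 1*25 = -2997 - 25 = -3022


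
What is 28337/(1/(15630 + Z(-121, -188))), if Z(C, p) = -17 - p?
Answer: 447752937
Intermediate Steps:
28337/(1/(15630 + Z(-121, -188))) = 28337/(1/(15630 + (-17 - 1*(-188)))) = 28337/(1/(15630 + (-17 + 188))) = 28337/(1/(15630 + 171)) = 28337/(1/15801) = 28337*15801 = 447752937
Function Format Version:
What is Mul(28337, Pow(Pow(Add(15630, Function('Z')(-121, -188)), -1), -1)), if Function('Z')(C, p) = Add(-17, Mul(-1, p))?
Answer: 447752937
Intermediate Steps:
Mul(28337, Pow(Pow(Add(15630, Function('Z')(-121, -188)), -1), -1)) = Mul(28337, Pow(Pow(Add(15630, Add(-17, Mul(-1, -188))), -1), -1)) = Mul(28337, Pow(Pow(Add(15630, Add(-17, 188)), -1), -1)) = Mul(28337, Pow(Pow(Add(15630, 171), -1), -1)) = Mul(28337, Pow(Pow(15801, -1), -1)) = Mul(28337, Pow(Rational(1, 15801), -1)) = Mul(28337, 15801) = 447752937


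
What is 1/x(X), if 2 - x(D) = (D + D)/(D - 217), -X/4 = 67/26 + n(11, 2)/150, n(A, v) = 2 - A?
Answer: 73797/141050 ≈ 0.52320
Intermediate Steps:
X = -3272/325 (X = -4*(67/26 + (2 - 1*11)/150) = -4*(67*(1/26) + (2 - 11)*(1/150)) = -4*(67/26 - 9*1/150) = -4*(67/26 - 3/50) = -4*818/325 = -3272/325 ≈ -10.068)
x(D) = 2 - 2*D/(-217 + D) (x(D) = 2 - (D + D)/(D - 217) = 2 - 2*D/(-217 + D))
1/x(X) = 1/(-434/(-217 - 3272/325)) = 1/(-434/(-73797/325)) = 1/(-434*(-325/73797)) = 1/(141050/73797) = 73797/141050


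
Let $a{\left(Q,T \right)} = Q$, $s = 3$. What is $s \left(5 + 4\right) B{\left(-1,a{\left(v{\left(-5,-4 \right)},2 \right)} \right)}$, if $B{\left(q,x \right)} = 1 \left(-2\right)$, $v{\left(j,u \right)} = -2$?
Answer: $-54$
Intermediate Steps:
$B{\left(q,x \right)} = -2$
$s \left(5 + 4\right) B{\left(-1,a{\left(v{\left(-5,-4 \right)},2 \right)} \right)} = 3 \left(5 + 4\right) \left(-2\right) = 3 \cdot 9 \left(-2\right) = 27 \left(-2\right) = -54$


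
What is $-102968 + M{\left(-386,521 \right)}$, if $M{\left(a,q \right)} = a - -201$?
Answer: $-103153$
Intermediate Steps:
$M{\left(a,q \right)} = 201 + a$ ($M{\left(a,q \right)} = a + 201 = 201 + a$)
$-102968 + M{\left(-386,521 \right)} = -102968 + \left(201 - 386\right) = -102968 - 185 = -103153$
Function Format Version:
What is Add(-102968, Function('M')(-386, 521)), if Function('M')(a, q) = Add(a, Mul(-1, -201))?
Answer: -103153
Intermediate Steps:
Function('M')(a, q) = Add(201, a) (Function('M')(a, q) = Add(a, 201) = Add(201, a))
Add(-102968, Function('M')(-386, 521)) = Add(-102968, Add(201, -386)) = Add(-102968, -185) = -103153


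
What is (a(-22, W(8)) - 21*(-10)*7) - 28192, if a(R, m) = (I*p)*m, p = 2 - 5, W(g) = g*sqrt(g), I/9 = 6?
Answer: -26722 - 2592*sqrt(2) ≈ -30388.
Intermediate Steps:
I = 54 (I = 9*6 = 54)
W(g) = g**(3/2)
p = -3
a(R, m) = -162*m (a(R, m) = (54*(-3))*m = -162*m)
(a(-22, W(8)) - 21*(-10)*7) - 28192 = (-2592*sqrt(2) - 21*(-10)*7) - 28192 = (-2592*sqrt(2) + 210*7) - 28192 = (-2592*sqrt(2) + 1470) - 28192 = (1470 - 2592*sqrt(2)) - 28192 = -26722 - 2592*sqrt(2)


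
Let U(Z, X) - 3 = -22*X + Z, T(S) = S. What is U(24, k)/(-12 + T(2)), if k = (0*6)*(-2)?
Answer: -27/10 ≈ -2.7000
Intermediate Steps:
k = 0 (k = 0*(-2) = 0)
U(Z, X) = 3 + Z - 22*X (U(Z, X) = 3 + (-22*X + Z) = 3 + (Z - 22*X) = 3 + Z - 22*X)
U(24, k)/(-12 + T(2)) = (3 + 24 - 22*0)/(-12 + 2) = (3 + 24 + 0)/(-10) = 27*(-⅒) = -27/10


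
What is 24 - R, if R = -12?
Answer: 36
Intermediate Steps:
24 - R = 24 - 1*(-12) = 24 + 12 = 36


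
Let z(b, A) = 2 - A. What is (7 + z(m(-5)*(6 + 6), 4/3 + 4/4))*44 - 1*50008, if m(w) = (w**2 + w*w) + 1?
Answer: -149144/3 ≈ -49715.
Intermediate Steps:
m(w) = 1 + 2*w**2 (m(w) = (w**2 + w**2) + 1 = 2*w**2 + 1 = 1 + 2*w**2)
(7 + z(m(-5)*(6 + 6), 4/3 + 4/4))*44 - 1*50008 = (7 + (2 - (4/3 + 4/4)))*44 - 1*50008 = (7 + (2 - (4*(1/3) + 4*(1/4))))*44 - 50008 = (7 + (2 - (4/3 + 1)))*44 - 50008 = (7 + (2 - 1*7/3))*44 - 50008 = (7 + (2 - 7/3))*44 - 50008 = (7 - 1/3)*44 - 50008 = (20/3)*44 - 50008 = 880/3 - 50008 = -149144/3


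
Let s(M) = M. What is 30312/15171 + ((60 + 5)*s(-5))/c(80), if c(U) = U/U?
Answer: -1633421/5057 ≈ -323.00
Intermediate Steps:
c(U) = 1
30312/15171 + ((60 + 5)*s(-5))/c(80) = 30312/15171 + ((60 + 5)*(-5))/1 = 30312*(1/15171) + (65*(-5))*1 = 10104/5057 - 325*1 = 10104/5057 - 325 = -1633421/5057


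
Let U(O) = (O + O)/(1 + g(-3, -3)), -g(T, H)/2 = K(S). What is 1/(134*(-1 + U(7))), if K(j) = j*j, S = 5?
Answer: -7/1206 ≈ -0.0058043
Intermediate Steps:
K(j) = j²
g(T, H) = -50 (g(T, H) = -2*5² = -2*25 = -50)
U(O) = -2*O/49 (U(O) = (O + O)/(1 - 50) = (2*O)/(-49) = (2*O)*(-1/49) = -2*O/49)
1/(134*(-1 + U(7))) = 1/(134*(-1 - 2/49*7)) = 1/(134*(-1 - 2/7)) = 1/(134*(-9/7)) = 1/(-1206/7) = -7/1206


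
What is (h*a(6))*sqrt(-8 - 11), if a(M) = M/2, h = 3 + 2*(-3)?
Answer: -9*I*sqrt(19) ≈ -39.23*I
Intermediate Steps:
h = -3 (h = 3 - 6 = -3)
a(M) = M/2 (a(M) = M*(1/2) = M/2)
(h*a(6))*sqrt(-8 - 11) = (-3*6/2)*sqrt(-8 - 11) = (-3*3)*sqrt(-19) = -9*I*sqrt(19)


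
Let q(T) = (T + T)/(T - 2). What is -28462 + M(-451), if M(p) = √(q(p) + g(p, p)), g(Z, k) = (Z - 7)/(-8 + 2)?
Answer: -28462 + √1785877/151 ≈ -28453.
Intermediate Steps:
g(Z, k) = 7/6 - Z/6 (g(Z, k) = (-7 + Z)/(-6) = (-7 + Z)*(-⅙) = 7/6 - Z/6)
q(T) = 2*T/(-2 + T) (q(T) = (2*T)/(-2 + T) = 2*T/(-2 + T))
M(p) = √(7/6 - p/6 + 2*p/(-2 + p)) (M(p) = √(2*p/(-2 + p) + (7/6 - p/6)) = √(7/6 - p/6 + 2*p/(-2 + p)))
-28462 + M(-451) = -28462 + √(42 - 6*(-451) + 72*(-451)/(-2 - 451))/6 = -28462 + √(42 + 2706 + 72*(-451)/(-453))/6 = -28462 + √(42 + 2706 + 72*(-451)*(-1/453))/6 = -28462 + √(42 + 2706 + 10824/151)/6 = -28462 + √(425772/151)/6 = -28462 + (6*√1785877/151)/6 = -28462 + √1785877/151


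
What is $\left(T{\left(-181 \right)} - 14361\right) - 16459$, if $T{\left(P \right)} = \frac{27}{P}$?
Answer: $- \frac{5578447}{181} \approx -30820.0$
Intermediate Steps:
$\left(T{\left(-181 \right)} - 14361\right) - 16459 = \left(\frac{27}{-181} - 14361\right) - 16459 = \left(27 \left(- \frac{1}{181}\right) - 14361\right) - 16459 = \left(- \frac{27}{181} - 14361\right) - 16459 = - \frac{2599368}{181} - 16459 = - \frac{5578447}{181}$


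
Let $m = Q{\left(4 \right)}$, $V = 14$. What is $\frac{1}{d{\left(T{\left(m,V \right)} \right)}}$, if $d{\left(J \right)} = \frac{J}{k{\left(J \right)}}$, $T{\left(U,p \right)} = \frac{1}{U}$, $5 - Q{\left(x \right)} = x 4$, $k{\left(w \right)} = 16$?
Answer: $-176$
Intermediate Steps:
$Q{\left(x \right)} = 5 - 4 x$ ($Q{\left(x \right)} = 5 - x 4 = 5 - 4 x$)
$m = -11$ ($m = 5 - 16 = -11$)
$d{\left(J \right)} = \frac{J}{16}$
$\frac{1}{d{\left(T{\left(m,V \right)} \right)}} = \frac{1}{\frac{1}{16} \frac{1}{-11}} = \frac{1}{\frac{1}{16} \left(- \frac{1}{11}\right)} = \frac{1}{- \frac{1}{176}} = -176$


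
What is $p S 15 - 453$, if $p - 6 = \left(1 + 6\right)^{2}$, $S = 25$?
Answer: $20172$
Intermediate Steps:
$p = 55$ ($p = 6 + \left(1 + 6\right)^{2} = 6 + 7^{2} = 6 + 49 = 55$)
$p S 15 - 453 = 55 \cdot 25 \cdot 15 - 453 = 1375 \cdot 15 - 453 = 20625 - 453 = 20172$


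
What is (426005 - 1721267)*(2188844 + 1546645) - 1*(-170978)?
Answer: -4838436782140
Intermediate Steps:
(426005 - 1721267)*(2188844 + 1546645) - 1*(-170978) = -1295262*3735489 + 170978 = -4838436953118 + 170978 = -4838436782140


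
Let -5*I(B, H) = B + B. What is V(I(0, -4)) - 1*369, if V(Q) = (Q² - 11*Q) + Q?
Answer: -369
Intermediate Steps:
I(B, H) = -2*B/5 (I(B, H) = -(B + B)/5 = -2*B/5)
V(Q) = Q² - 10*Q
V(I(0, -4)) - 1*369 = (-⅖*0)*(-10 - ⅖*0) - 1*369 = 0*(-10 + 0) - 369 = 0*(-10) - 369 = 0 - 369 = -369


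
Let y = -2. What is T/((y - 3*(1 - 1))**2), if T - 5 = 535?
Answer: 135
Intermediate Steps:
T = 540 (T = 5 + 535 = 540)
T/((y - 3*(1 - 1))**2) = 540/((-2 - 3*(1 - 1))**2) = 540/((-2 - 3*0)**2) = 540/((-2 + 0)**2) = 540/((-2)**2) = 540/4 = 540*(1/4) = 135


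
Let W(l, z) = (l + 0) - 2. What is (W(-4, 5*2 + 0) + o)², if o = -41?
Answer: 2209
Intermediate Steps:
W(l, z) = -2 + l (W(l, z) = l - 2 = -2 + l)
(W(-4, 5*2 + 0) + o)² = ((-2 - 4) - 41)² = (-6 - 41)² = (-47)² = 2209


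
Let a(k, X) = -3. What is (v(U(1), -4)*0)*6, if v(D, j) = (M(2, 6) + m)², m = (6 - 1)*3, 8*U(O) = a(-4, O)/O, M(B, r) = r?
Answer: 0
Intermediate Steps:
U(O) = -3/(8*O) (U(O) = (-3/O)/8 = -3/(8*O))
m = 15 (m = 5*3 = 15)
v(D, j) = 441 (v(D, j) = (6 + 15)² = 21² = 441)
(v(U(1), -4)*0)*6 = (441*0)*6 = 0*6 = 0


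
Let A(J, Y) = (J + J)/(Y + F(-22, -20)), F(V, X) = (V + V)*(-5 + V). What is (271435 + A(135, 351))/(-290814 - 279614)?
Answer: -15471805/32514396 ≈ -0.47584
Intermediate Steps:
F(V, X) = 2*V*(-5 + V) (F(V, X) = (2*V)*(-5 + V) = 2*V*(-5 + V))
A(J, Y) = 2*J/(1188 + Y) (A(J, Y) = (J + J)/(Y + 2*(-22)*(-5 - 22)) = (2*J)/(Y + 2*(-22)*(-27)) = (2*J)/(Y + 1188) = (2*J)/(1188 + Y) = 2*J/(1188 + Y))
(271435 + A(135, 351))/(-290814 - 279614) = (271435 + 2*135/(1188 + 351))/(-290814 - 279614) = (271435 + 2*135/1539)/(-570428) = (271435 + 2*135*(1/1539))*(-1/570428) = (271435 + 10/57)*(-1/570428) = (15471805/57)*(-1/570428) = -15471805/32514396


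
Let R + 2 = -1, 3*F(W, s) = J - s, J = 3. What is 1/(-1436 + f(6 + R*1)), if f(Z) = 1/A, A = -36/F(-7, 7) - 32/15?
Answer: -373/535613 ≈ -0.00069640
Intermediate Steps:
F(W, s) = 1 - s/3 (F(W, s) = (3 - s)/3 = 1 - s/3)
R = -3 (R = -2 - 1 = -3)
A = 373/15 (A = -36/(1 - ⅓*7) - 32/15 = -36/(1 - 7/3) - 32*1/15 = -36/(-4/3) - 32/15 = -36*(-¾) - 32/15 = 27 - 32/15 = 373/15 ≈ 24.867)
f(Z) = 15/373 (f(Z) = 1/(373/15) = 15/373)
1/(-1436 + f(6 + R*1)) = 1/(-1436 + 15/373) = 1/(-535613/373) = -373/535613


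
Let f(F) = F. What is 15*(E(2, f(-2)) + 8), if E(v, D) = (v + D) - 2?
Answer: 90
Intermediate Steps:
E(v, D) = -2 + D + v (E(v, D) = (D + v) - 2 = -2 + D + v)
15*(E(2, f(-2)) + 8) = 15*((-2 - 2 + 2) + 8) = 15*(-2 + 8) = 15*6 = 90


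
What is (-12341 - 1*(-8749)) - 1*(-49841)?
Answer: 46249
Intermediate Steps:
(-12341 - 1*(-8749)) - 1*(-49841) = (-12341 + 8749) + 49841 = -3592 + 49841 = 46249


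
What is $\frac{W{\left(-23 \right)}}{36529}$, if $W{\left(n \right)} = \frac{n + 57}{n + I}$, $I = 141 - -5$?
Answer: $\frac{34}{4493067} \approx 7.5672 \cdot 10^{-6}$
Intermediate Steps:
$I = 146$ ($I = 141 + 5 = 146$)
$W{\left(n \right)} = \frac{57 + n}{146 + n}$ ($W{\left(n \right)} = \frac{n + 57}{n + 146} = \frac{57 + n}{146 + n}$)
$\frac{W{\left(-23 \right)}}{36529} = \frac{\frac{1}{146 - 23} \left(57 - 23\right)}{36529} = \frac{1}{123} \cdot 34 \cdot \frac{1}{36529} = \frac{34}{123} \cdot \frac{1}{36529} = \frac{34}{4493067}$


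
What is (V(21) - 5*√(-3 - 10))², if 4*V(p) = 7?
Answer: (7 - 20*I*√13)²/16 ≈ -321.94 - 63.097*I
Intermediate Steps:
V(p) = 7/4 (V(p) = (¼)*7 = 7/4)
(V(21) - 5*√(-3 - 10))² = (7/4 - 5*√(-3 - 10))² = (7/4 - 5*I*√13)²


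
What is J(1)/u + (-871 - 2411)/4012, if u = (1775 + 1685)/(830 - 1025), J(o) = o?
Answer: -606903/694076 ≈ -0.87440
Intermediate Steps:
u = -692/39 (u = 3460/(-195) = 3460*(-1/195) = -692/39 ≈ -17.744)
J(1)/u + (-871 - 2411)/4012 = 1/(-692/39) + (-871 - 2411)/4012 = 1*(-39/692) - 3282*1/4012 = -39/692 - 1641/2006 = -606903/694076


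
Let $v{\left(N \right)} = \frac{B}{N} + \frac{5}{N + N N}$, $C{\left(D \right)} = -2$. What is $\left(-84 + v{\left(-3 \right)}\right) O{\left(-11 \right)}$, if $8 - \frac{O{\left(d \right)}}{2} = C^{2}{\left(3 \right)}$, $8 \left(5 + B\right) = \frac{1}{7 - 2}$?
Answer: $- \frac{9781}{15} \approx -652.07$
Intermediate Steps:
$B = - \frac{199}{40}$ ($B = -5 + \frac{1}{8 \left(7 - 2\right)} = -5 + \frac{1}{8 \cdot 5} = -5 + \frac{1}{8} \cdot \frac{1}{5} = -5 + \frac{1}{40} = - \frac{199}{40} \approx -4.975$)
$O{\left(d \right)} = 8$ ($O{\left(d \right)} = 16 - 2 \left(-2\right)^{2} = 16 - 8 = 8$)
$v{\left(N \right)} = \frac{5}{N + N^{2}} - \frac{199}{40 N}$ ($v{\left(N \right)} = - \frac{199}{40 N} + \frac{5}{N + N N} = - \frac{199}{40 N} + \frac{5}{N + N^{2}} = \frac{5}{N + N^{2}} - \frac{199}{40 N}$)
$\left(-84 + v{\left(-3 \right)}\right) O{\left(-11 \right)} = \left(-84 + \frac{1 - -597}{40 \left(-3\right) \left(1 - 3\right)}\right) 8 = \left(-84 + \frac{1}{40} \left(- \frac{1}{3}\right) \frac{1}{-2} \left(1 + 597\right)\right) 8 = \left(-84 + \frac{1}{40} \left(- \frac{1}{3}\right) \left(- \frac{1}{2}\right) 598\right) 8 = \left(-84 + \frac{299}{120}\right) 8 = \left(- \frac{9781}{120}\right) 8 = - \frac{9781}{15}$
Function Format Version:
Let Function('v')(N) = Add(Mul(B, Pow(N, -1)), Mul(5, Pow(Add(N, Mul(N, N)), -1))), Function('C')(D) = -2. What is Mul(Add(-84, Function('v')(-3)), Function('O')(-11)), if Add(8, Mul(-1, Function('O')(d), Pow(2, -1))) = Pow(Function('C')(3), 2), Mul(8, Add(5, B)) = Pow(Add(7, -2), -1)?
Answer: Rational(-9781, 15) ≈ -652.07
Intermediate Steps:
B = Rational(-199, 40) (B = Add(-5, Mul(Rational(1, 8), Pow(Add(7, -2), -1))) = Add(-5, Mul(Rational(1, 8), Pow(5, -1))) = Add(-5, Mul(Rational(1, 8), Rational(1, 5))) = Add(-5, Rational(1, 40)) = Rational(-199, 40) ≈ -4.9750)
Function('O')(d) = 8 (Function('O')(d) = Add(16, Mul(-2, Pow(-2, 2))) = Add(16, Mul(-2, 4)) = Add(16, -8) = 8)
Function('v')(N) = Add(Mul(5, Pow(Add(N, Pow(N, 2)), -1)), Mul(Rational(-199, 40), Pow(N, -1))) (Function('v')(N) = Add(Mul(Rational(-199, 40), Pow(N, -1)), Mul(5, Pow(Add(N, Mul(N, N)), -1))) = Add(Mul(Rational(-199, 40), Pow(N, -1)), Mul(5, Pow(Add(N, Pow(N, 2)), -1))) = Add(Mul(5, Pow(Add(N, Pow(N, 2)), -1)), Mul(Rational(-199, 40), Pow(N, -1))))
Mul(Add(-84, Function('v')(-3)), Function('O')(-11)) = Mul(Add(-84, Mul(Rational(1, 40), Pow(-3, -1), Pow(Add(1, -3), -1), Add(1, Mul(-199, -3)))), 8) = Mul(Add(-84, Mul(Rational(1, 40), Rational(-1, 3), Pow(-2, -1), Add(1, 597))), 8) = Mul(Add(-84, Mul(Rational(1, 40), Rational(-1, 3), Rational(-1, 2), 598)), 8) = Mul(Add(-84, Rational(299, 120)), 8) = Mul(Rational(-9781, 120), 8) = Rational(-9781, 15)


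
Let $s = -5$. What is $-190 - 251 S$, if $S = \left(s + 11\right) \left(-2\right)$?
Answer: $2822$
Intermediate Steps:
$S = -12$ ($S = \left(-5 + 11\right) \left(-2\right) = 6 \left(-2\right) = -12$)
$-190 - 251 S = -190 - -3012 = -190 + 3012 = 2822$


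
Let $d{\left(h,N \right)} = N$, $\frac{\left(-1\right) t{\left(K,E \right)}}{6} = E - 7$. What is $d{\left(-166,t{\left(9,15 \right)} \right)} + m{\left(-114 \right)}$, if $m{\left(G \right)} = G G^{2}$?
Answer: $-1481592$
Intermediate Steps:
$t{\left(K,E \right)} = 42 - 6 E$ ($t{\left(K,E \right)} = - 6 \left(E - 7\right) = - 6 \left(-7 + E\right) = 42 - 6 E$)
$m{\left(G \right)} = G^{3}$
$d{\left(-166,t{\left(9,15 \right)} \right)} + m{\left(-114 \right)} = \left(42 - 90\right) + \left(-114\right)^{3} = \left(42 - 90\right) - 1481544 = -48 - 1481544 = -1481592$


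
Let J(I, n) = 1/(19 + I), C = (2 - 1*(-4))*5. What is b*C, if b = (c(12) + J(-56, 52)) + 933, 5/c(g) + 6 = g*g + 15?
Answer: 52817450/1887 ≈ 27990.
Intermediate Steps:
c(g) = 5/(9 + g²) (c(g) = 5/(-6 + (g*g + 15)) = 5/(-6 + (g² + 15)) = 5/(-6 + (15 + g²)) = 5/(9 + g²))
C = 30 (C = (2 + 4)*5 = 6*5 = 30)
b = 5281745/5661 (b = (5/(9 + 12²) + 1/(19 - 56)) + 933 = (5/(9 + 144) + 1/(-37)) + 933 = (5/153 - 1/37) + 933 = 32/5661 + 933 = 5281745/5661 ≈ 933.01)
b*C = (5281745/5661)*30 = 52817450/1887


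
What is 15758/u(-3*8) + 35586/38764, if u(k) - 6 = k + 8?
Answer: -152621813/96910 ≈ -1574.9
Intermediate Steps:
u(k) = 14 + k (u(k) = 6 + (k + 8) = 6 + (8 + k) = 14 + k)
15758/u(-3*8) + 35586/38764 = 15758/(14 - 3*8) + 35586/38764 = 15758/(14 - 24) + 35586*(1/38764) = 15758/(-10) + 17793/19382 = 15758*(-1/10) + 17793/19382 = -7879/5 + 17793/19382 = -152621813/96910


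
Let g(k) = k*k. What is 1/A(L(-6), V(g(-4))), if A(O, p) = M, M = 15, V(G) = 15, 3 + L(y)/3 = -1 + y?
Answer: 1/15 ≈ 0.066667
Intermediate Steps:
g(k) = k²
L(y) = -12 + 3*y (L(y) = -9 + 3*(-1 + y) = -9 + (-3 + 3*y) = -12 + 3*y)
A(O, p) = 15
1/A(L(-6), V(g(-4))) = 1/15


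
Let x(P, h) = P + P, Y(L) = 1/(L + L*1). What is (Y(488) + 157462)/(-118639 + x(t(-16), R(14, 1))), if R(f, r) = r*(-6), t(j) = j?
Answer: -153682913/115822896 ≈ -1.3269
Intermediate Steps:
Y(L) = 1/(2*L) (Y(L) = 1/(L + L) = 1/(2*L))
R(f, r) = -6*r
x(P, h) = 2*P
(Y(488) + 157462)/(-118639 + x(t(-16), R(14, 1))) = ((½)/488 + 157462)/(-118639 + 2*(-16)) = ((½)*(1/488) + 157462)/(-118639 - 32) = (1/976 + 157462)/(-118671) = (153682913/976)*(-1/118671) = -153682913/115822896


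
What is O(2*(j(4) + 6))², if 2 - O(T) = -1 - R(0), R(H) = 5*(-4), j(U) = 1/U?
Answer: 289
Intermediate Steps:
R(H) = -20
O(T) = -17 (O(T) = 2 - (-1 - 1*(-20)) = 2 - (-1 + 20) = 2 - 1*19 = 2 - 19 = -17)
O(2*(j(4) + 6))² = (-17)² = 289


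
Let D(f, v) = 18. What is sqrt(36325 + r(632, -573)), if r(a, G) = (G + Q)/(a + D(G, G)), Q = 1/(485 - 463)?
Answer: sqrt(74279189985)/1430 ≈ 190.59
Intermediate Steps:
Q = 1/22 ≈ 0.045455
r(a, G) = (1/22 + G)/(18 + a) (r(a, G) = (G + 1/22)/(a + 18) = (1/22 + G)/(18 + a))
sqrt(36325 + r(632, -573)) = sqrt(36325 + (1/22 - 573)/(18 + 632)) = sqrt(36325 - 12605/22/650) = sqrt(36325 + (1/650)*(-12605/22)) = sqrt(36325 - 2521/2860) = sqrt(103886979/2860) = sqrt(74279189985)/1430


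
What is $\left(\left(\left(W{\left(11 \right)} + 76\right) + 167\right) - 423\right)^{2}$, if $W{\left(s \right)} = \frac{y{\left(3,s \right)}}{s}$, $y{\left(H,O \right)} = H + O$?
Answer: $\frac{3865156}{121} \approx 31943.0$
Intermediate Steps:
$W{\left(s \right)} = \frac{3 + s}{s}$
$\left(\left(\left(W{\left(11 \right)} + 76\right) + 167\right) - 423\right)^{2} = \left(\left(\left(\frac{3 + 11}{11} + 76\right) + 167\right) - 423\right)^{2} = \left(\left(\left(\frac{1}{11} \cdot 14 + 76\right) + 167\right) - 423\right)^{2} = \left(\left(\left(\frac{14}{11} + 76\right) + 167\right) - 423\right)^{2} = \left(\left(\frac{850}{11} + 167\right) - 423\right)^{2} = \left(\frac{2687}{11} - 423\right)^{2} = \left(- \frac{1966}{11}\right)^{2} = \frac{3865156}{121}$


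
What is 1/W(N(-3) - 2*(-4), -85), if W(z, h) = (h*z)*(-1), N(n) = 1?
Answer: 1/765 ≈ 0.0013072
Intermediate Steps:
W(z, h) = -h*z
1/W(N(-3) - 2*(-4), -85) = 1/(-1*(-85)*(1 - 2*(-4))) = 1/(-1*(-85)*(1 + 8)) = 1/(-1*(-85)*9) = 1/765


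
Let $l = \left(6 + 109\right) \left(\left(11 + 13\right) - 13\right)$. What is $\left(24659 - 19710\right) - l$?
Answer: $3684$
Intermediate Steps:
$l = 1265$ ($l = 115 \left(24 - 13\right) = 115 \cdot 11 = 1265$)
$\left(24659 - 19710\right) - l = \left(24659 - 19710\right) - 1265 = 4949 - 1265 = 3684$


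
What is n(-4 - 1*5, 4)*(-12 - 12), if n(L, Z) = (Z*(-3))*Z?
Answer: 1152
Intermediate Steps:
n(L, Z) = -3*Z² (n(L, Z) = (-3*Z)*Z = -3*Z²)
n(-4 - 1*5, 4)*(-12 - 12) = (-3*4²)*(-12 - 12) = -3*16*(-24) = -48*(-24) = 1152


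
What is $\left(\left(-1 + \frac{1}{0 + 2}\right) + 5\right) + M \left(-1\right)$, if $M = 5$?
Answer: $- \frac{1}{2} \approx -0.5$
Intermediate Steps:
$\left(\left(-1 + \frac{1}{0 + 2}\right) + 5\right) + M \left(-1\right) = \left(\left(-1 + \frac{1}{0 + 2}\right) + 5\right) + 5 \left(-1\right) = \left(\left(-1 + \frac{1}{2}\right) + 5\right) - 5 = \left(- \frac{1}{2} + 5\right) - 5 = \frac{9}{2} - 5 = - \frac{1}{2}$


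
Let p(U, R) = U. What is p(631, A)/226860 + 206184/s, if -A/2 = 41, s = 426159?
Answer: 5227089841/10742047860 ≈ 0.48660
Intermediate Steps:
A = -82 (A = -2*41 = -82)
p(631, A)/226860 + 206184/s = 631/226860 + 206184/426159 = 631*(1/226860) + 206184*(1/426159) = 631/226860 + 68728/142053 = 5227089841/10742047860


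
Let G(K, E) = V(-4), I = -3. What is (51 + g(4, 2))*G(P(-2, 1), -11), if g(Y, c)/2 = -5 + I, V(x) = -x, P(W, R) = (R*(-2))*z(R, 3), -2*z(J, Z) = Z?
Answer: 140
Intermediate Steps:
z(J, Z) = -Z/2
P(W, R) = 3*R (P(W, R) = (R*(-2))*(-½*3) = -2*R*(-3/2) = 3*R)
G(K, E) = 4 (G(K, E) = -1*(-4) = 4)
g(Y, c) = -16 (g(Y, c) = 2*(-5 - 3) = 2*(-8) = -16)
(51 + g(4, 2))*G(P(-2, 1), -11) = (51 - 16)*4 = 35*4 = 140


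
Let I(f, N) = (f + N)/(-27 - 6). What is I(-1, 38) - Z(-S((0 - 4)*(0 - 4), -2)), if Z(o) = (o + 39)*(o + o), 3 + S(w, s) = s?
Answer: -14557/33 ≈ -441.12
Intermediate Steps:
S(w, s) = -3 + s
I(f, N) = -N/33 - f/33 (I(f, N) = (N + f)/(-33) = (N + f)*(-1/33) = -N/33 - f/33)
Z(o) = 2*o*(39 + o) (Z(o) = (39 + o)*(2*o) = 2*o*(39 + o))
I(-1, 38) - Z(-S((0 - 4)*(0 - 4), -2)) = (-1/33*38 - 1/33*(-1)) - 2*(-(-3 - 2))*(39 - (-3 - 2)) = (-38/33 + 1/33) - 2*(-1*(-5))*(39 - 1*(-5)) = -37/33 - 2*5*(39 + 5) = -37/33 - 2*5*44 = -37/33 - 1*440 = -37/33 - 440 = -14557/33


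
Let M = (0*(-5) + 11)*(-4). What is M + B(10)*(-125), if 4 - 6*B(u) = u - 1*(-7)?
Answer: 1361/6 ≈ 226.83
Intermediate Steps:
M = -44 (M = (0 + 11)*(-4) = 11*(-4) = -44)
B(u) = -1/2 - u/6 (B(u) = 2/3 - (u - 1*(-7))/6 = 2/3 - (u + 7)/6 = 2/3 - (7 + u)/6 = 2/3 + (-7/6 - u/6) = -1/2 - u/6)
M + B(10)*(-125) = -44 + (-1/2 - 1/6*10)*(-125) = -44 + (-1/2 - 5/3)*(-125) = -44 - 13/6*(-125) = -44 + 1625/6 = 1361/6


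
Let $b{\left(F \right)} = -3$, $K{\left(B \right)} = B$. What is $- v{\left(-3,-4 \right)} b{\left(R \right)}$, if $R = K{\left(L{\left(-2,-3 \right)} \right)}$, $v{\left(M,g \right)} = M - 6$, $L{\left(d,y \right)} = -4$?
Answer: $-27$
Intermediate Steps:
$v{\left(M,g \right)} = -6 + M$ ($v{\left(M,g \right)} = M - 6 = -6 + M$)
$R = -4$
$- v{\left(-3,-4 \right)} b{\left(R \right)} = - (-6 - 3) \left(-3\right) = \left(-1\right) \left(-9\right) \left(-3\right) = 9 \left(-3\right) = -27$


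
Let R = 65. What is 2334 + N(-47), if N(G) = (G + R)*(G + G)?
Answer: 642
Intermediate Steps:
N(G) = 2*G*(65 + G) (N(G) = (G + 65)*(G + G) = (65 + G)*(2*G) = 2*G*(65 + G))
2334 + N(-47) = 2334 + 2*(-47)*(65 - 47) = 2334 + 2*(-47)*18 = 2334 - 1692 = 642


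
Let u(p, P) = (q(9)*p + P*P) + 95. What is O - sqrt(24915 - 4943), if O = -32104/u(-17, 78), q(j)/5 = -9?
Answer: -4013/868 - 2*sqrt(4993) ≈ -145.95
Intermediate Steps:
q(j) = -45 (q(j) = 5*(-9) = -45)
u(p, P) = 95 + P**2 - 45*p (u(p, P) = (-45*p + P*P) + 95 = (-45*p + P**2) + 95 = (P**2 - 45*p) + 95 = 95 + P**2 - 45*p)
O = -4013/868 (O = -32104/(95 + 78**2 - 45*(-17)) = -32104/(95 + 6084 + 765) = -32104/6944 = -32104*1/6944 = -4013/868 ≈ -4.6233)
O - sqrt(24915 - 4943) = -4013/868 - sqrt(24915 - 4943) = -4013/868 - sqrt(19972) = -4013/868 - 2*sqrt(4993)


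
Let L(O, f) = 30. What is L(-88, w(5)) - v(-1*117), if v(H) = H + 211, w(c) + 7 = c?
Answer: -64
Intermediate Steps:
w(c) = -7 + c
v(H) = 211 + H
L(-88, w(5)) - v(-1*117) = 30 - (211 - 1*117) = 30 - (211 - 117) = 30 - 1*94 = 30 - 94 = -64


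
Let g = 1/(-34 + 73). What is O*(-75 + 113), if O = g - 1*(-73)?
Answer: 108224/39 ≈ 2775.0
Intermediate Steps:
g = 1/39 ≈ 0.025641
O = 2848/39 (O = 1/39 - 1*(-73) = 1/39 + 73 = 2848/39 ≈ 73.026)
O*(-75 + 113) = 2848*(-75 + 113)/39 = (2848/39)*38 = 108224/39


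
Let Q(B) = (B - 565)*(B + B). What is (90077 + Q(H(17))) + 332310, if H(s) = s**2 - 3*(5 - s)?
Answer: 266387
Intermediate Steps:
H(s) = -15 + s**2 + 3*s (H(s) = s**2 + (-15 + 3*s) = -15 + s**2 + 3*s)
Q(B) = 2*B*(-565 + B) (Q(B) = (-565 + B)*(2*B) = 2*B*(-565 + B))
(90077 + Q(H(17))) + 332310 = (90077 + 2*(-15 + 17**2 + 3*17)*(-565 + (-15 + 17**2 + 3*17))) + 332310 = (90077 + 2*(-15 + 289 + 51)*(-565 + (-15 + 289 + 51))) + 332310 = (90077 + 2*325*(-565 + 325)) + 332310 = (90077 + 2*325*(-240)) + 332310 = (90077 - 156000) + 332310 = -65923 + 332310 = 266387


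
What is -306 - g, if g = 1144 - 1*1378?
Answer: -72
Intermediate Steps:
g = -234 (g = 1144 - 1378 = -234)
-306 - g = -306 - 1*(-234) = -306 + 234 = -72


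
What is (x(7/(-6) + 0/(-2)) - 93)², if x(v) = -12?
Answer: 11025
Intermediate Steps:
(x(7/(-6) + 0/(-2)) - 93)² = (-12 - 93)² = (-105)² = 11025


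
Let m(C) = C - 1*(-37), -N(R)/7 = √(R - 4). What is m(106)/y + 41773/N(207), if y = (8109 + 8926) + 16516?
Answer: 143/33551 - 41773*√203/1421 ≈ -418.84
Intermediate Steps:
y = 33551 (y = 17035 + 16516 = 33551)
N(R) = -7*√(-4 + R) (N(R) = -7*√(R - 4) = -7*√(-4 + R))
m(C) = 37 + C (m(C) = C + 37 = 37 + C)
m(106)/y + 41773/N(207) = (37 + 106)/33551 + 41773/((-7*√(-4 + 207))) = 143*(1/33551) + 41773/((-7*√203)) = 143/33551 + 41773*(-√203/1421) = 143/33551 - 41773*√203/1421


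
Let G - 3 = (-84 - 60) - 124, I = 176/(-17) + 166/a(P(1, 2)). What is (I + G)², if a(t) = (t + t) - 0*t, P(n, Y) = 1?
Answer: 10692900/289 ≈ 37000.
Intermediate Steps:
a(t) = 2*t (a(t) = 2*t - 1*0 = 2*t + 0 = 2*t)
I = 1235/17 (I = 176/(-17) + 166/((2*1)) = 176*(-1/17) + 166/2 = -176/17 + 166*(½) = -176/17 + 83 = 1235/17 ≈ 72.647)
G = -265 (G = 3 + ((-84 - 60) - 124) = 3 + (-144 - 124) = 3 - 268 = -265)
(I + G)² = (1235/17 - 265)² = (-3270/17)² = 10692900/289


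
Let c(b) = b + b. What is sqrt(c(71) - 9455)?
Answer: I*sqrt(9313) ≈ 96.504*I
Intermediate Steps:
c(b) = 2*b
sqrt(c(71) - 9455) = sqrt(2*71 - 9455) = sqrt(142 - 9455) = sqrt(-9313) = I*sqrt(9313)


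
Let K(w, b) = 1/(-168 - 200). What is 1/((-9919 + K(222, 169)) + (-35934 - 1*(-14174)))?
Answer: -368/11657873 ≈ -3.1567e-5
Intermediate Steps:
K(w, b) = -1/368 (K(w, b) = 1/(-368) = -1/368)
1/((-9919 + K(222, 169)) + (-35934 - 1*(-14174))) = 1/((-9919 - 1/368) + (-35934 - 1*(-14174))) = 1/(-3650193/368 + (-35934 + 14174)) = 1/(-3650193/368 - 21760) = 1/(-11657873/368) = -368/11657873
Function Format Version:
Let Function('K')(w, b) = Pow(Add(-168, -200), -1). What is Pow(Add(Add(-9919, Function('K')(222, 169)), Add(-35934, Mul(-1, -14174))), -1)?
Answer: Rational(-368, 11657873) ≈ -3.1567e-5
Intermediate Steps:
Function('K')(w, b) = Rational(-1, 368) (Function('K')(w, b) = Pow(-368, -1) = Rational(-1, 368))
Pow(Add(Add(-9919, Function('K')(222, 169)), Add(-35934, Mul(-1, -14174))), -1) = Pow(Add(Add(-9919, Rational(-1, 368)), Add(-35934, Mul(-1, -14174))), -1) = Pow(Add(Rational(-3650193, 368), Add(-35934, 14174)), -1) = Pow(Add(Rational(-3650193, 368), -21760), -1) = Pow(Rational(-11657873, 368), -1) = Rational(-368, 11657873)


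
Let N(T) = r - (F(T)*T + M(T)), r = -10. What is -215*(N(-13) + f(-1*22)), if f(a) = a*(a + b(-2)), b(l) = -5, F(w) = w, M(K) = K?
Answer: -92020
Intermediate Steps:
f(a) = a*(-5 + a) (f(a) = a*(a - 5) = a*(-5 + a))
N(T) = -10 - T - T² (N(T) = -10 - (T*T + T) = -10 - (T² + T) = -10 - (T + T²) = -10 + (-T - T²) = -10 - T - T²)
-215*(N(-13) + f(-1*22)) = -215*((-10 - 1*(-13) - 1*(-13)²) + (-1*22)*(-5 - 1*22)) = -215*((-10 + 13 - 1*169) - 22*(-5 - 22)) = -215*((-10 + 13 - 169) - 22*(-27)) = -215*(-166 + 594) = -215*428 = -92020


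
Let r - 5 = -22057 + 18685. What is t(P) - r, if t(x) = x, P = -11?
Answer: 3356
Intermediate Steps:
r = -3367 (r = 5 + (-22057 + 18685) = 5 - 3372 = -3367)
t(P) - r = -11 - 1*(-3367) = -11 + 3367 = 3356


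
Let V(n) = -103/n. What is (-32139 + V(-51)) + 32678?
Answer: 27592/51 ≈ 541.02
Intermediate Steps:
(-32139 + V(-51)) + 32678 = (-32139 - 103/(-51)) + 32678 = (-32139 - 103*(-1/51)) + 32678 = (-32139 + 103/51) + 32678 = -1638986/51 + 32678 = 27592/51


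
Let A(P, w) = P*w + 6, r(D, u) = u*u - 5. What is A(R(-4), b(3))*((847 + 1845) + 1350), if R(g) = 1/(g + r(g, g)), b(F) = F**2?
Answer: 206142/7 ≈ 29449.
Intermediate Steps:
r(D, u) = -5 + u**2 (r(D, u) = u**2 - 5 = -5 + u**2)
R(g) = 1/(-5 + g + g**2) (R(g) = 1/(g + (-5 + g**2)) = 1/(-5 + g + g**2))
A(P, w) = 6 + P*w
A(R(-4), b(3))*((847 + 1845) + 1350) = (6 + 3**2/(-5 - 4 + (-4)**2))*((847 + 1845) + 1350) = (6 + 9/(-5 - 4 + 16))*(2692 + 1350) = (6 + 9/7)*4042 = (51/7)*4042 = 206142/7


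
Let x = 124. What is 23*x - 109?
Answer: 2743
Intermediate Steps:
23*x - 109 = 23*124 - 109 = 2852 - 109 = 2743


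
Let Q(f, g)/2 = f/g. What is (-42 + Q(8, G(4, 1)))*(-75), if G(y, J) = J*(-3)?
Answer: 3550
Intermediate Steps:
G(y, J) = -3*J
Q(f, g) = 2*f/g (Q(f, g) = 2*(f/g) = 2*f/g)
(-42 + Q(8, G(4, 1)))*(-75) = (-42 + 2*8/(-3*1))*(-75) = (-42 + 2*8/(-3))*(-75) = (-42 + 2*8*(-⅓))*(-75) = (-42 - 16/3)*(-75) = -142/3*(-75) = 3550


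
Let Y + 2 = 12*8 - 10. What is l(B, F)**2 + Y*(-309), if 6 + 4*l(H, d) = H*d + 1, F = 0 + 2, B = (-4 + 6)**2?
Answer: -415287/16 ≈ -25955.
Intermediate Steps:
B = 4 (B = 2**2 = 4)
F = 2
l(H, d) = -5/4 + H*d/4 (l(H, d) = -3/2 + (H*d + 1)/4 = -3/2 + (1 + H*d)/4 = -3/2 + (1/4 + H*d/4) = -5/4 + H*d/4)
Y = 84 (Y = -2 + (12*8 - 10) = -2 + (96 - 10) = -2 + 86 = 84)
l(B, F)**2 + Y*(-309) = (-5/4 + (1/4)*4*2)**2 + 84*(-309) = (-5/4 + 2)**2 - 25956 = (3/4)**2 - 25956 = 9/16 - 25956 = -415287/16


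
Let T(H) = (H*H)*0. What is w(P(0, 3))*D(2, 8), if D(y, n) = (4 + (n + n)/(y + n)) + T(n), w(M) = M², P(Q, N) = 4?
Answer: 448/5 ≈ 89.600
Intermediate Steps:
T(H) = 0 (T(H) = H²*0 = 0)
D(y, n) = 4 + 2*n/(n + y) (D(y, n) = (4 + (n + n)/(y + n)) + 0 = (4 + (2*n)/(n + y)) + 0 = (4 + 2*n/(n + y)) + 0 = 4 + 2*n/(n + y))
w(P(0, 3))*D(2, 8) = 4²*(2*(2*2 + 3*8)/(8 + 2)) = 16*(2*(4 + 24)/10) = 16*(2*(⅒)*28) = 16*(28/5) = 448/5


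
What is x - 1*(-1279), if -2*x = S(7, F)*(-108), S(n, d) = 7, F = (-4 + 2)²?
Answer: 1657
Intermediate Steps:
F = 4 (F = (-2)² = 4)
x = 378 (x = -7*(-108)/2 = -½*(-756) = 378)
x - 1*(-1279) = 378 - 1*(-1279) = 378 + 1279 = 1657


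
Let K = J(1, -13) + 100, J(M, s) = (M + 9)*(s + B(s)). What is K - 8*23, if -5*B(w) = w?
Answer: -188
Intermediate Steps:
B(w) = -w/5
J(M, s) = 4*s*(9 + M)/5 (J(M, s) = (M + 9)*(s - s/5) = (9 + M)*(4*s/5) = 4*s*(9 + M)/5)
K = -4 (K = (4/5)*(-13)*(9 + 1) + 100 = (4/5)*(-13)*10 + 100 = -104 + 100 = -4)
K - 8*23 = -4 - 8*23 = -4 - 184 = -188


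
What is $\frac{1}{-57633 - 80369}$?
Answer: $- \frac{1}{138002} \approx -7.2463 \cdot 10^{-6}$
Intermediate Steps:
$\frac{1}{-57633 - 80369} = \frac{1}{-138002} = - \frac{1}{138002}$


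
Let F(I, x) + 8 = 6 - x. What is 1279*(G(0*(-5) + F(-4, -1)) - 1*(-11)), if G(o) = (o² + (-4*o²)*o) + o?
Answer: 19185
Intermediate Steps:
F(I, x) = -2 - x (F(I, x) = -8 + (6 - x) = -2 - x)
G(o) = o + o² - 4*o³ (G(o) = (o² - 4*o³) + o = o + o² - 4*o³)
1279*(G(0*(-5) + F(-4, -1)) - 1*(-11)) = 1279*((0*(-5) + (-2 - 1*(-1)))*(1 + (0*(-5) + (-2 - 1*(-1))) - 4*(0*(-5) + (-2 - 1*(-1)))²) - 1*(-11)) = 1279*((0 + (-2 + 1))*(1 + (0 + (-2 + 1)) - 4*(0 + (-2 + 1))²) + 11) = 1279*((0 - 1)*(1 + (0 - 1) - 4*(0 - 1)²) + 11) = 1279*(-(1 - 1 - 4*(-1)²) + 11) = 1279*(-(1 - 1 - 4*1) + 11) = 1279*(-(1 - 1 - 4) + 11) = 1279*(-1*(-4) + 11) = 1279*(4 + 11) = 1279*15 = 19185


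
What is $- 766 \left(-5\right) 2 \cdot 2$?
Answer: $15320$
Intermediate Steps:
$- 766 \left(-5\right) 2 \cdot 2 = - 766 \left(\left(-10\right) 2\right) = \left(-766\right) \left(-20\right) = 15320$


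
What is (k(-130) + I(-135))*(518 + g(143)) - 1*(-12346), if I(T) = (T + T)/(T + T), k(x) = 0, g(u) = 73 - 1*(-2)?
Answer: 12939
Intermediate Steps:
g(u) = 75 (g(u) = 73 + 2 = 75)
I(T) = 1 (I(T) = (2*T)/((2*T)) = (2*T)*(1/(2*T)) = 1)
(k(-130) + I(-135))*(518 + g(143)) - 1*(-12346) = (0 + 1)*(518 + 75) - 1*(-12346) = 1*593 + 12346 = 593 + 12346 = 12939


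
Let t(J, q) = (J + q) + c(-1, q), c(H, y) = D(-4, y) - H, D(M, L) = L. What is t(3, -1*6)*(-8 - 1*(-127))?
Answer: -952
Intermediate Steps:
c(H, y) = y - H
t(J, q) = 1 + J + 2*q (t(J, q) = (J + q) + (q - 1*(-1)) = (J + q) + (q + 1) = (J + q) + (1 + q) = 1 + J + 2*q)
t(3, -1*6)*(-8 - 1*(-127)) = (1 + 3 + 2*(-1*6))*(-8 - 1*(-127)) = (1 + 3 + 2*(-6))*(-8 + 127) = (1 + 3 - 12)*119 = -8*119 = -952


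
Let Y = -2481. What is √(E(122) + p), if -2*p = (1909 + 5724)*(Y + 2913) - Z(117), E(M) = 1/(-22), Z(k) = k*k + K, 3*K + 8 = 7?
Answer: 5*I*√286081818/66 ≈ 1281.4*I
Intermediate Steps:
K = -⅓ (K = -8/3 + (⅓)*7 = -8/3 + 7/3 = -⅓ ≈ -0.33333)
Z(k) = -⅓ + k² (Z(k) = k*k - ⅓ = k² - ⅓ = -⅓ + k²)
E(M) = -1/22
p = -4925651/3 (p = -((1909 + 5724)*(-2481 + 2913) - (-⅓ + 117²))/2 = -(7633*432 - (-⅓ + 13689))/2 = -(3297456 - 1*41066/3)/2 = -(3297456 - 41066/3)/2 = -½*9851302/3 = -4925651/3 ≈ -1.6419e+6)
√(E(122) + p) = √(-1/22 - 4925651/3) = √(-108364325/66) = 5*I*√286081818/66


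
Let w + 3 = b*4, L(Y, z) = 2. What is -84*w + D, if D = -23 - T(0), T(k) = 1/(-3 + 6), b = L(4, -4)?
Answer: -1330/3 ≈ -443.33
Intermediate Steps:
b = 2
T(k) = 1/3
w = 5 (w = -3 + 2*4 = -3 + 8 = 5)
D = -70/3 (D = -23 - 1*1/3 = -23 - 1/3 = -70/3 ≈ -23.333)
-84*w + D = -84*5 - 70/3 = -7*60 - 70/3 = -420 - 70/3 = -1330/3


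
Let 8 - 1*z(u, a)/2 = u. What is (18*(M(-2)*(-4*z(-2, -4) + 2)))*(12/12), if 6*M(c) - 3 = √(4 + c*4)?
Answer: -702 - 468*I ≈ -702.0 - 468.0*I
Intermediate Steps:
z(u, a) = 16 - 2*u
M(c) = ½ + √(4 + 4*c)/6 (M(c) = ½ + √(4 + c*4)/6 = ½ + √(4 + 4*c)/6)
(18*(M(-2)*(-4*z(-2, -4) + 2)))*(12/12) = (18*((½ + √(1 - 2)/3)*(-4*(16 - 2*(-2)) + 2)))*(12/12) = (18*((½ + √(-1)/3)*(-4*(16 + 4) + 2)))*(12*(1/12)) = (18*((½ + I/3)*(-4*20 + 2)))*1 = (18*((½ + I/3)*(-80 + 2)))*1 = (18*((½ + I/3)*(-78)))*1 = (18*(-39 - 26*I))*1 = (-702 - 468*I)*1 = -702 - 468*I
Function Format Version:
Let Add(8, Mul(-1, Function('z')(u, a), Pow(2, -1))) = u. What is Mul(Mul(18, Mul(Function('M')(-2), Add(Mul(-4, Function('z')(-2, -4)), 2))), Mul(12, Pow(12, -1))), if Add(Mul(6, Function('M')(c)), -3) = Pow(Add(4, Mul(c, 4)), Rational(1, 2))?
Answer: Add(-702, Mul(-468, I)) ≈ Add(-702.00, Mul(-468.00, I))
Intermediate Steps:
Function('z')(u, a) = Add(16, Mul(-2, u))
Function('M')(c) = Add(Rational(1, 2), Mul(Rational(1, 6), Pow(Add(4, Mul(4, c)), Rational(1, 2)))) (Function('M')(c) = Add(Rational(1, 2), Mul(Rational(1, 6), Pow(Add(4, Mul(c, 4)), Rational(1, 2)))) = Add(Rational(1, 2), Mul(Rational(1, 6), Pow(Add(4, Mul(4, c)), Rational(1, 2)))))
Mul(Mul(18, Mul(Function('M')(-2), Add(Mul(-4, Function('z')(-2, -4)), 2))), Mul(12, Pow(12, -1))) = Mul(Mul(18, Mul(Add(Rational(1, 2), Mul(Rational(1, 3), Pow(Add(1, -2), Rational(1, 2)))), Add(Mul(-4, Add(16, Mul(-2, -2))), 2))), Mul(12, Pow(12, -1))) = Mul(Mul(18, Mul(Add(Rational(1, 2), Mul(Rational(1, 3), Pow(-1, Rational(1, 2)))), Add(Mul(-4, Add(16, 4)), 2))), Mul(12, Rational(1, 12))) = Mul(Mul(18, Mul(Add(Rational(1, 2), Mul(Rational(1, 3), I)), Add(Mul(-4, 20), 2))), 1) = Mul(Mul(18, Mul(Add(Rational(1, 2), Mul(Rational(1, 3), I)), Add(-80, 2))), 1) = Mul(Mul(18, Mul(Add(Rational(1, 2), Mul(Rational(1, 3), I)), -78)), 1) = Mul(Mul(18, Add(-39, Mul(-26, I))), 1) = Mul(Add(-702, Mul(-468, I)), 1) = Add(-702, Mul(-468, I))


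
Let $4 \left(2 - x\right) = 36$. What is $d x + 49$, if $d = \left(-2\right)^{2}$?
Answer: $21$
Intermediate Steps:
$x = -7$ ($x = 2 - 9 = -7$)
$d = 4$
$d x + 49 = 4 \left(-7\right) + 49 = -28 + 49 = 21$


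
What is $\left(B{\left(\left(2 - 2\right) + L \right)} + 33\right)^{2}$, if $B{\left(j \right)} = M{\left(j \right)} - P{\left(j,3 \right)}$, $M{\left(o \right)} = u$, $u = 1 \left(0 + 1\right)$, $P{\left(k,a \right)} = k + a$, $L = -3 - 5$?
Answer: $1521$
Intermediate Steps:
$L = -8$ ($L = -3 - 5 = -8$)
$P{\left(k,a \right)} = a + k$
$u = 1$ ($u = 1 \cdot 1 = 1$)
$M{\left(o \right)} = 1$
$B{\left(j \right)} = -2 - j$ ($B{\left(j \right)} = 1 - \left(3 + j\right) = -2 - j$)
$\left(B{\left(\left(2 - 2\right) + L \right)} + 33\right)^{2} = \left(\left(-2 - \left(\left(2 - 2\right) - 8\right)\right) + 33\right)^{2} = \left(\left(-2 - \left(0 - 8\right)\right) + 33\right)^{2} = \left(\left(-2 - -8\right) + 33\right)^{2} = \left(\left(-2 + 8\right) + 33\right)^{2} = \left(6 + 33\right)^{2} = 39^{2} = 1521$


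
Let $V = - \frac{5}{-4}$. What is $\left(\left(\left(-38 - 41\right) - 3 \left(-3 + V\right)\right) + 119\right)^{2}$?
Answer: $\frac{32761}{16} \approx 2047.6$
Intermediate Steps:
$V = \frac{5}{4}$ ($V = \left(-5\right) \left(- \frac{1}{4}\right) = \frac{5}{4} \approx 1.25$)
$\left(\left(\left(-38 - 41\right) - 3 \left(-3 + V\right)\right) + 119\right)^{2} = \left(\left(\left(-38 - 41\right) - 3 \left(-3 + \frac{5}{4}\right)\right) + 119\right)^{2} = \left(\left(-79 - - \frac{21}{4}\right) + 119\right)^{2} = \left(\left(-79 + \frac{21}{4}\right) + 119\right)^{2} = \left(- \frac{295}{4} + 119\right)^{2} = \left(\frac{181}{4}\right)^{2} = \frac{32761}{16}$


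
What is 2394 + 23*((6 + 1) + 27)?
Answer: 3176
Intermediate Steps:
2394 + 23*((6 + 1) + 27) = 2394 + 23*(7 + 27) = 2394 + 23*34 = 2394 + 782 = 3176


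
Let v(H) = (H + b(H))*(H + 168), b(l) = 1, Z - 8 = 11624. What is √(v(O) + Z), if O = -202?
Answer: √18466 ≈ 135.89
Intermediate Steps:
Z = 11632 (Z = 8 + 11624 = 11632)
v(H) = (1 + H)*(168 + H) (v(H) = (H + 1)*(H + 168) = (1 + H)*(168 + H))
√(v(O) + Z) = √((168 + (-202)² + 169*(-202)) + 11632) = √((168 + 40804 - 34138) + 11632) = √(6834 + 11632) = √18466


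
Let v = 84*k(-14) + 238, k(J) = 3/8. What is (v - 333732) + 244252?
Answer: -178421/2 ≈ -89211.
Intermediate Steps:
k(J) = 3/8 (k(J) = 3*(⅛) = 3/8)
v = 539/2 (v = 84*(3/8) + 238 = 63/2 + 238 = 539/2 ≈ 269.50)
(v - 333732) + 244252 = (539/2 - 333732) + 244252 = -666925/2 + 244252 = -178421/2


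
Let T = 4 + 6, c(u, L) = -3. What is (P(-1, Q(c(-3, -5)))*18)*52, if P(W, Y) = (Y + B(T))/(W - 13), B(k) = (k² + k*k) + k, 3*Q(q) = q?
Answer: -97812/7 ≈ -13973.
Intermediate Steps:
T = 10
Q(q) = q/3
B(k) = k + 2*k² (B(k) = (k² + k²) + k = 2*k² + k = k + 2*k²)
P(W, Y) = (210 + Y)/(-13 + W) (P(W, Y) = (Y + 10*(1 + 2*10))/(W - 13) = (Y + 10*(1 + 20))/(-13 + W) = (Y + 10*21)/(-13 + W) = (Y + 210)/(-13 + W) = (210 + Y)/(-13 + W))
(P(-1, Q(c(-3, -5)))*18)*52 = (((210 + (⅓)*(-3))/(-13 - 1))*18)*52 = (((210 - 1)/(-14))*18)*52 = (-1/14*209*18)*52 = -209/14*18*52 = -1881/7*52 = -97812/7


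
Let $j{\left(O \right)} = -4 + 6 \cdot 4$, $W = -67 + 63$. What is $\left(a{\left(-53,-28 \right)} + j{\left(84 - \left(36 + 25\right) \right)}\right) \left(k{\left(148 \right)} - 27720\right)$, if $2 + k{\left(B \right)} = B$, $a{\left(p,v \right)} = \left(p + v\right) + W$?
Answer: $1792310$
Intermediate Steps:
$W = -4$
$a{\left(p,v \right)} = -4 + p + v$ ($a{\left(p,v \right)} = \left(p + v\right) - 4 = -4 + p + v$)
$k{\left(B \right)} = -2 + B$
$j{\left(O \right)} = 20$ ($j{\left(O \right)} = -4 + 24 = 20$)
$\left(a{\left(-53,-28 \right)} + j{\left(84 - \left(36 + 25\right) \right)}\right) \left(k{\left(148 \right)} - 27720\right) = \left(\left(-4 - 53 - 28\right) + 20\right) \left(\left(-2 + 148\right) - 27720\right) = \left(-85 + 20\right) \left(146 - 27720\right) = \left(-65\right) \left(-27574\right) = 1792310$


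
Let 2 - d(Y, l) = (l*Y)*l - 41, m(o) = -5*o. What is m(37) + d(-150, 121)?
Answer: 2196008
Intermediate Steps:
d(Y, l) = 43 - Y*l² (d(Y, l) = 2 - ((l*Y)*l - 41) = 2 - ((Y*l)*l - 41) = 2 - (Y*l² - 41) = 2 - (-41 + Y*l²) = 2 + (41 - Y*l²) = 43 - Y*l²)
m(37) + d(-150, 121) = -5*37 + (43 - 1*(-150)*121²) = -185 + (43 - 1*(-150)*14641) = -185 + (43 + 2196150) = -185 + 2196193 = 2196008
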